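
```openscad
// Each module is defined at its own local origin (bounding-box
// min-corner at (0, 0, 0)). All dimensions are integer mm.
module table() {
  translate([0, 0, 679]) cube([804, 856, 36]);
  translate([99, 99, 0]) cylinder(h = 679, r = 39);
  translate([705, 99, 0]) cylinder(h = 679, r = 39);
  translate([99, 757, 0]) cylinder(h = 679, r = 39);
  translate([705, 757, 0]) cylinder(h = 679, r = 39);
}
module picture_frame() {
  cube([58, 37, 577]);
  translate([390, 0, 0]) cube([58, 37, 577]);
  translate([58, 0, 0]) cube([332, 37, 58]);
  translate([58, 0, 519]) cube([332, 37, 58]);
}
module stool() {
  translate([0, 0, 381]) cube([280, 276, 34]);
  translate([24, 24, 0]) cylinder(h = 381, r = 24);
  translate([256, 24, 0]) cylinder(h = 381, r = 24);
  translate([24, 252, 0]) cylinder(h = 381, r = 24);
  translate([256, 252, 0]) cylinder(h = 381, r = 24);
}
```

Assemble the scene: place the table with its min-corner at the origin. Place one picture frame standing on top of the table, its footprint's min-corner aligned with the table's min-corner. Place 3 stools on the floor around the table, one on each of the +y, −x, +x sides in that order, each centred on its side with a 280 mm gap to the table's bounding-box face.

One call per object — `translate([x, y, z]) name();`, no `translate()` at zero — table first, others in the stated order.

table();
translate([0, 0, 715]) picture_frame();
translate([262, 1136, 0]) stool();
translate([-560, 290, 0]) stool();
translate([1084, 290, 0]) stool();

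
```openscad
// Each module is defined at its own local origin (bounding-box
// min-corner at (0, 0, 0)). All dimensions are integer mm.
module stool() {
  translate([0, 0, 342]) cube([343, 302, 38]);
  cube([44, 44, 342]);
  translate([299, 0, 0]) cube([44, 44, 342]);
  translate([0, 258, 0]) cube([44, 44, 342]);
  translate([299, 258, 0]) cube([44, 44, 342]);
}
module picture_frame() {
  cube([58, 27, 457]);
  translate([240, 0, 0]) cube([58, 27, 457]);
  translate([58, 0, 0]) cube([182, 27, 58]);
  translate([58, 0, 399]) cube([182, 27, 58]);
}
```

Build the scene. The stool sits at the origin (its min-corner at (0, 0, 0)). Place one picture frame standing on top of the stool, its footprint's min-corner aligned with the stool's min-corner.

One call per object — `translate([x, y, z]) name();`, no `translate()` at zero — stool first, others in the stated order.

stool();
translate([0, 0, 380]) picture_frame();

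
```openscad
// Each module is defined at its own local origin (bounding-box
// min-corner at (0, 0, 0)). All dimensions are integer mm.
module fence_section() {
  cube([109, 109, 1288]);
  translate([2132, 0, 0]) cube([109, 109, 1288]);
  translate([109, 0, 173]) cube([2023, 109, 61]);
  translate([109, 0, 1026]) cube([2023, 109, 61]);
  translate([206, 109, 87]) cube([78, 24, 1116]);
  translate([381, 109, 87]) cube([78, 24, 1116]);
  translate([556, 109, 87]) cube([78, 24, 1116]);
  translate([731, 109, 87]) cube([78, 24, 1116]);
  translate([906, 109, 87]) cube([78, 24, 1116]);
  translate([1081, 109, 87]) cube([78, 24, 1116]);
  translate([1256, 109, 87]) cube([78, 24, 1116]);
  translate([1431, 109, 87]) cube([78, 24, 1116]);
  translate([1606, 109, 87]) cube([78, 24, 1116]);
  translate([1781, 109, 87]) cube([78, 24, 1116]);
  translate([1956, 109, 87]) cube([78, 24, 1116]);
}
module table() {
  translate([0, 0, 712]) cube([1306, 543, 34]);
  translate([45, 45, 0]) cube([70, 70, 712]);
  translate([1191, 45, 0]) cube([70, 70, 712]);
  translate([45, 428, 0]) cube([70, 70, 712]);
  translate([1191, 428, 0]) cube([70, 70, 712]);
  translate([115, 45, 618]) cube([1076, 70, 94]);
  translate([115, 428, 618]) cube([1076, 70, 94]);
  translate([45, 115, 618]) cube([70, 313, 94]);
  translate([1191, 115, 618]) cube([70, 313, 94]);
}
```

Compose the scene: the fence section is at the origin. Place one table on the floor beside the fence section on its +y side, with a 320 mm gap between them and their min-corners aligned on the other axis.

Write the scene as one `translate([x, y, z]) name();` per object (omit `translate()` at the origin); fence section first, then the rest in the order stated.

fence_section();
translate([0, 453, 0]) table();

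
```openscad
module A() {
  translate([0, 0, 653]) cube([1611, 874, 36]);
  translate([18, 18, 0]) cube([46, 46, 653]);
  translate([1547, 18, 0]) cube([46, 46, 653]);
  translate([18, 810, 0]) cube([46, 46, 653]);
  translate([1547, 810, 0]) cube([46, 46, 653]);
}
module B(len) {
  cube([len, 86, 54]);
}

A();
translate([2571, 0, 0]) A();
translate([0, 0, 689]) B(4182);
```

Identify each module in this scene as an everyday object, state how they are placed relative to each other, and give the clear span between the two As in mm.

A is a table. B is a beam. A beam spans the tops of two tables. The clear span between the two tables is 960 mm.

Second table starts at x = 2571; first ends at x = 1611; clear span = 2571 − 1611 = 960 mm.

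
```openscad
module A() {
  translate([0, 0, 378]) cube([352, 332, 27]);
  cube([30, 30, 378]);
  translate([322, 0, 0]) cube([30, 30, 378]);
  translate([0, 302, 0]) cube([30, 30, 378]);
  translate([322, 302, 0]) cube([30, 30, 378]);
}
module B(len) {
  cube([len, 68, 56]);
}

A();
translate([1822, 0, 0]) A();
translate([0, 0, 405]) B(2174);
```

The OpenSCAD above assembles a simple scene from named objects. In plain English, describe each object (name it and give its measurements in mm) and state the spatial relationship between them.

A is a simple wooden stool: a rectangular seat 352 mm (x) by 332 mm (y), 27 mm thick, top face at z = 405 mm, on four square legs, each 30×30 mm in cross-section. The legs rest on z = 0, each flush with a corner of the seat.

B is a rectangular beam 2174 mm long (x), 68 mm deep (y), 56 mm thick (z).

The beam spans the tops of two stools placed 1470 mm apart, resting at z = 405 mm.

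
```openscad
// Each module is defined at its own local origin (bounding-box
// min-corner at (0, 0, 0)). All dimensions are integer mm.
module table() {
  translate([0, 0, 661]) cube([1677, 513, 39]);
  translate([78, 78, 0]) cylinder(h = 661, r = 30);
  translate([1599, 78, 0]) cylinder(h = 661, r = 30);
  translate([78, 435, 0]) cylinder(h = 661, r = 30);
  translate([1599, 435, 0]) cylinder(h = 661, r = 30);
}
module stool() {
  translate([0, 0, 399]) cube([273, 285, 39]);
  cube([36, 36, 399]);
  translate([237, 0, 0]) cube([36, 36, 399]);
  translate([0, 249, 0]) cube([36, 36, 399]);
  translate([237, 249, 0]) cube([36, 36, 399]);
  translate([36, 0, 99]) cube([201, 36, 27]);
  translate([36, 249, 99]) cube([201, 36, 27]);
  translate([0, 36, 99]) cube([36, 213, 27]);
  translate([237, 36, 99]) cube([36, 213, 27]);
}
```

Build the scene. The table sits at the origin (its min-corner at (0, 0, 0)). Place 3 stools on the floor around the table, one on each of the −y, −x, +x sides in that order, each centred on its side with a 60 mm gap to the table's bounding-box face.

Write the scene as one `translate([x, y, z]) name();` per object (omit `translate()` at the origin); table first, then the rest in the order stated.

table();
translate([702, -345, 0]) stool();
translate([-333, 114, 0]) stool();
translate([1737, 114, 0]) stool();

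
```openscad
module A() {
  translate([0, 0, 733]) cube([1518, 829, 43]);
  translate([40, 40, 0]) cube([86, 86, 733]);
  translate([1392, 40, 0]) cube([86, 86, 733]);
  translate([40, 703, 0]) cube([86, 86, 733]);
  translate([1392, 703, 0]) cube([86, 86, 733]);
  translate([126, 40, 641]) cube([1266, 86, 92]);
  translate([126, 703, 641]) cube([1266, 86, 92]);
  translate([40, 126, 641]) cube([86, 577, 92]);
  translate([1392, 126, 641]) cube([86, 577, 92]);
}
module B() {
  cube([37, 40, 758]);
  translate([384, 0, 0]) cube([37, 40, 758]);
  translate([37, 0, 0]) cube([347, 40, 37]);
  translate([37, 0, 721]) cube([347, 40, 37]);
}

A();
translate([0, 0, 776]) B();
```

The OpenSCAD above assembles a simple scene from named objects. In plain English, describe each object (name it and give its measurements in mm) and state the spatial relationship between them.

A is a table with a 1518×829 mm rectangular top, 43 mm thick, top surface at z = 776 mm, supported by four 86×86 mm square legs, each inset 40 mm from the nearest pair of top edges, running from the floor. Four apron rails, 86 mm thick and 92 mm tall, run between adjacent legs with their top edges flush with the underside of the top and their outer faces flush with the legs' outer faces.

B is a picture frame with a 347×684 mm rectangular opening (x by z) and a uniform 37 mm border on every side. Frame depth is 40 mm along y. It is built from two vertical stiles running the full outside height and two horizontal rails spanning the gap between the stiles.

The picture frame is on top of the table.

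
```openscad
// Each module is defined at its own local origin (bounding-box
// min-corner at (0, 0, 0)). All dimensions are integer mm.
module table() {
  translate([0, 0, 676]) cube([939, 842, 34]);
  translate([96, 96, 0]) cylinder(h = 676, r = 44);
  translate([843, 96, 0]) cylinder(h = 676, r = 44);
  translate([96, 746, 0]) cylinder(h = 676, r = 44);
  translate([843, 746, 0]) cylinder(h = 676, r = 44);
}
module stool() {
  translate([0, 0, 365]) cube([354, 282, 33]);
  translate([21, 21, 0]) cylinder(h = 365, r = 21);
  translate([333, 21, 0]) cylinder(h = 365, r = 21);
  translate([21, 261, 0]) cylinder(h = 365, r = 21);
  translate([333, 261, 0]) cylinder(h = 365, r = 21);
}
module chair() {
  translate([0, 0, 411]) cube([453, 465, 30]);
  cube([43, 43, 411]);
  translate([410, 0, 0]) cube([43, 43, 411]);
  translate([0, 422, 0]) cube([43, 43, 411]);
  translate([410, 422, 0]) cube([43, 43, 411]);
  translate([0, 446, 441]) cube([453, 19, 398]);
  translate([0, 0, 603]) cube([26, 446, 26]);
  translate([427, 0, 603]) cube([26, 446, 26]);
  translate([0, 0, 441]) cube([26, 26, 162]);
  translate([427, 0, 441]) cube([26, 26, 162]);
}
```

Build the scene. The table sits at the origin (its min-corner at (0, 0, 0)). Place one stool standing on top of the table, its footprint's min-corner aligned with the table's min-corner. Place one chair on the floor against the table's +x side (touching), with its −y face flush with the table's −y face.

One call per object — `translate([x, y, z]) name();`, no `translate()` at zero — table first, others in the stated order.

table();
translate([0, 0, 710]) stool();
translate([939, 0, 0]) chair();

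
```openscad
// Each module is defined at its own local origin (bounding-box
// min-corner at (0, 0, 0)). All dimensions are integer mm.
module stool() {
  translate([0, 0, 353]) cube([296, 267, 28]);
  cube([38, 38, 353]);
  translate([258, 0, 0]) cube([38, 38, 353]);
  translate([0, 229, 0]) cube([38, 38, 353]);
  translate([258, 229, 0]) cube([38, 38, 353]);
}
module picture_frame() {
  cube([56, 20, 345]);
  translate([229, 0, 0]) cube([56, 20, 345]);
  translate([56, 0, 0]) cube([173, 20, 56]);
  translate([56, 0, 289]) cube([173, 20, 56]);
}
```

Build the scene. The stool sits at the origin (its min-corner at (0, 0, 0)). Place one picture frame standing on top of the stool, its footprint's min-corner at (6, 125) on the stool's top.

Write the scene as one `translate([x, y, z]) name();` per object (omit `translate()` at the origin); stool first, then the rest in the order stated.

stool();
translate([6, 125, 381]) picture_frame();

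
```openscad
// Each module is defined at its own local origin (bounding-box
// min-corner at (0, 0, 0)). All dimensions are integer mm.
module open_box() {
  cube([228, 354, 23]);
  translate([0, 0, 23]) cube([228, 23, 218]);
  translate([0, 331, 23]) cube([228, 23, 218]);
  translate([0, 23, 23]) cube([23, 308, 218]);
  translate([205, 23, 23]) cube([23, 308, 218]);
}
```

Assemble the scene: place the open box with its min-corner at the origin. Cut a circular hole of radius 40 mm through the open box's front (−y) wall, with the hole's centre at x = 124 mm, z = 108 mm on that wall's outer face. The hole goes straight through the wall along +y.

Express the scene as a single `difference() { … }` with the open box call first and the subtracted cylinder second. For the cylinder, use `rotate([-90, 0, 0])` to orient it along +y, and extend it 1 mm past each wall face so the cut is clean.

difference() {
  open_box();
  translate([124, -1, 108]) rotate([-90, 0, 0]) cylinder(h = 25, r = 40);
}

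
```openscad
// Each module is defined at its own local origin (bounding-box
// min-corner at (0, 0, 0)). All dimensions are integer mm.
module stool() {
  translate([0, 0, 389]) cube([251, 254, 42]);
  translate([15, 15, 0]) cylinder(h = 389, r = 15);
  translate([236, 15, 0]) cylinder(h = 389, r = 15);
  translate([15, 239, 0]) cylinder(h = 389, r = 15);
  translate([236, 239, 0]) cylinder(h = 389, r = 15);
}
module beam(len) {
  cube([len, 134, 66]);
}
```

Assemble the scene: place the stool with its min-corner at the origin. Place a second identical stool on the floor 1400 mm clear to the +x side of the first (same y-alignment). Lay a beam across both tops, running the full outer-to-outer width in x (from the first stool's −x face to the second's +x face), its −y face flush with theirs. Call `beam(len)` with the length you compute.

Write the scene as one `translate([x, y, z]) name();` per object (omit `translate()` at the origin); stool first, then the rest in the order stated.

stool();
translate([1651, 0, 0]) stool();
translate([0, 0, 431]) beam(1902);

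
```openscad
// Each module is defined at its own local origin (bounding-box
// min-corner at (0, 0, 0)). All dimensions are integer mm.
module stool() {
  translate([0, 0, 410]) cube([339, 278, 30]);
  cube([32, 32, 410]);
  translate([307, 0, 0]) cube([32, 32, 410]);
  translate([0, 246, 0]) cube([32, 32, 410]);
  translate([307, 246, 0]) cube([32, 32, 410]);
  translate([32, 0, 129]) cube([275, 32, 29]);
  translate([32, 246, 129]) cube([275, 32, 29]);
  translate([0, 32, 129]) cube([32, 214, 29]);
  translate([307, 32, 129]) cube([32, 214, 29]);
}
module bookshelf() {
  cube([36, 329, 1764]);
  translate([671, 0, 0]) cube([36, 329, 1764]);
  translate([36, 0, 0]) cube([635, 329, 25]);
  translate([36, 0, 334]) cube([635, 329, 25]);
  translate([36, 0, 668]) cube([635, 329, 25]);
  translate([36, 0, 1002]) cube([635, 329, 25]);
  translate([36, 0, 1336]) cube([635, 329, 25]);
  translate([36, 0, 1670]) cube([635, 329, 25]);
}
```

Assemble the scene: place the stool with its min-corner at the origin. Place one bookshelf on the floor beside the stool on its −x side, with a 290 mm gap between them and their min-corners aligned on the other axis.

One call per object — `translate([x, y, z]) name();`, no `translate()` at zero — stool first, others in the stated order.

stool();
translate([-997, 0, 0]) bookshelf();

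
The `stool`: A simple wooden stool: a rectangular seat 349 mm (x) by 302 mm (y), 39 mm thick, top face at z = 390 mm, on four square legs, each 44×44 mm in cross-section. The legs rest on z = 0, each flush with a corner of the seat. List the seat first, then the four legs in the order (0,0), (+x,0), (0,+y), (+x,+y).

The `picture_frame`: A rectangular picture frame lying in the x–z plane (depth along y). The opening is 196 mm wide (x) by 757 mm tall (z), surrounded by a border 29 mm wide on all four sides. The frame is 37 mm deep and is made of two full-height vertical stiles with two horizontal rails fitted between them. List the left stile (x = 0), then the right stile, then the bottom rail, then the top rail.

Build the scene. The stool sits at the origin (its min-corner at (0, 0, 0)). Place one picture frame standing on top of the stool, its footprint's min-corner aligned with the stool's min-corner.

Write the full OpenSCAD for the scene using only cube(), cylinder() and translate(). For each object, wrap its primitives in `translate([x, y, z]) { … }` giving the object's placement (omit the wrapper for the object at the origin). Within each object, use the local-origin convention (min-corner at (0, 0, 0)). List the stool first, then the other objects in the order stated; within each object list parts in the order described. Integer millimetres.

translate([0, 0, 351]) cube([349, 302, 39]);
cube([44, 44, 351]);
translate([305, 0, 0]) cube([44, 44, 351]);
translate([0, 258, 0]) cube([44, 44, 351]);
translate([305, 258, 0]) cube([44, 44, 351]);
translate([0, 0, 390]) {
  cube([29, 37, 815]);
  translate([225, 0, 0]) cube([29, 37, 815]);
  translate([29, 0, 0]) cube([196, 37, 29]);
  translate([29, 0, 786]) cube([196, 37, 29]);
}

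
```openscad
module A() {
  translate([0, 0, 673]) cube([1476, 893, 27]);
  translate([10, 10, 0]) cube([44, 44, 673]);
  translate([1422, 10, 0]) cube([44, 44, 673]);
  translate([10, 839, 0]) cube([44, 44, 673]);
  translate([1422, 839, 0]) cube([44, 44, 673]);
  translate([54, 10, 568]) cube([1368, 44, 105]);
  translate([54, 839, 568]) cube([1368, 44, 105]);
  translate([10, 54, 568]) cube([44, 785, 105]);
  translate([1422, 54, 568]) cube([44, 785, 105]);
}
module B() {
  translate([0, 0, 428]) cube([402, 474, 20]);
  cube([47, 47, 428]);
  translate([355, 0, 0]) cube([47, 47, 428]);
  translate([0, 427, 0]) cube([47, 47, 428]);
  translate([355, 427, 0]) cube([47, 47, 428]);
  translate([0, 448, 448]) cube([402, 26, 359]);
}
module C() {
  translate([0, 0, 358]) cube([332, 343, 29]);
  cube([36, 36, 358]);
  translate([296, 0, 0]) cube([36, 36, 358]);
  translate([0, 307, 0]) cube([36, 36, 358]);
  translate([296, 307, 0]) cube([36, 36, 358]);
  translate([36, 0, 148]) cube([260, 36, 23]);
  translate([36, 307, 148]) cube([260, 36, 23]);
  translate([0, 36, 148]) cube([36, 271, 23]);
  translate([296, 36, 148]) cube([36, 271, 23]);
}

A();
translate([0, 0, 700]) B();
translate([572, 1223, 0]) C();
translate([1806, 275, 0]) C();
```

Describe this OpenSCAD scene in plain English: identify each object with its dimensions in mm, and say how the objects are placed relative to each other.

A is a table with a 1476×893 mm rectangular top, 27 mm thick, top surface at z = 700 mm, supported by four 44×44 mm square legs, each inset 10 mm from the nearest pair of top edges, running from the floor. Four apron rails, 44 mm thick and 105 mm tall, run between adjacent legs with their top edges flush with the underside of the top and their outer faces flush with the legs' outer faces.

B is a chair. The seat is a 402×474×20 mm slab with its top at z = 448 mm, on four 47×47 mm corner legs (flush with the seat edges, standing on z = 0). A flat backrest 26 mm thick, 359 mm tall, spans the full seat width and rises from the seat top along its +y edge, rear face flush with the rear of the seat.

C is a four-legged stool. The seat is a 332×343×29 mm slab whose top surface is at z = 387 mm; four square legs, each 36×36 mm in cross-section, run from the floor (z = 0) to the underside of the seat, each flush with a corner of the seat. Four stretchers, 36 mm wide and 23 mm tall, connect adjacent legs with their undersides at z = 148 mm, each running between the inner faces of the legs it joins and aligned with the legs' outer faces on the other axis.

The chair is on top of the table. Two stools sit around the table at the +y, +x sides.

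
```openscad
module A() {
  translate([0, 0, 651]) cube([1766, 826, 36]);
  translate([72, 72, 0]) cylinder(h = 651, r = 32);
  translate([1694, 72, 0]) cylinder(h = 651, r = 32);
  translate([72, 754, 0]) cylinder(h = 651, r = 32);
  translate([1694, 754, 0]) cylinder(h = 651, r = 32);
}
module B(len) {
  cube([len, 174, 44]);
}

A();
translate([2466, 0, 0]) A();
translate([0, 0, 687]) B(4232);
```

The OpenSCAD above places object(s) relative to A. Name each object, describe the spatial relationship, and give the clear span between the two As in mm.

Second table starts at x = 2466; first ends at x = 1766; clear span = 2466 − 1766 = 700 mm.

A is a table. B is a beam. A beam spans the tops of two tables. The clear span between the two tables is 700 mm.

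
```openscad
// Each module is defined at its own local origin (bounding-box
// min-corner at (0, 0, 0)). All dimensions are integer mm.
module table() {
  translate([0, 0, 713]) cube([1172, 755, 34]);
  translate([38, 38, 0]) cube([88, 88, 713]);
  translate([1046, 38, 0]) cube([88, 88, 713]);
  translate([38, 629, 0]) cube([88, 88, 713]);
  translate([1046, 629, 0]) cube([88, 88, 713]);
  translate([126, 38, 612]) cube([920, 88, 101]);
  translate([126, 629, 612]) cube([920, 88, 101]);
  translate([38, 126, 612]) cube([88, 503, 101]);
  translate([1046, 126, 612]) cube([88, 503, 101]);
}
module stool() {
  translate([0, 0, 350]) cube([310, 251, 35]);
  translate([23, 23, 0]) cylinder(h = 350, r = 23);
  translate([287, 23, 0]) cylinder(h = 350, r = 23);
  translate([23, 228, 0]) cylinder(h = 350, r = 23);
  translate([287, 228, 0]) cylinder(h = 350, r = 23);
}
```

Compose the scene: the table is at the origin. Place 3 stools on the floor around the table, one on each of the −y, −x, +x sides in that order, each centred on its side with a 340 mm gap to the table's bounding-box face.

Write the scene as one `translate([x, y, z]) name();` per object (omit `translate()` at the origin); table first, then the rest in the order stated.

table();
translate([431, -591, 0]) stool();
translate([-650, 252, 0]) stool();
translate([1512, 252, 0]) stool();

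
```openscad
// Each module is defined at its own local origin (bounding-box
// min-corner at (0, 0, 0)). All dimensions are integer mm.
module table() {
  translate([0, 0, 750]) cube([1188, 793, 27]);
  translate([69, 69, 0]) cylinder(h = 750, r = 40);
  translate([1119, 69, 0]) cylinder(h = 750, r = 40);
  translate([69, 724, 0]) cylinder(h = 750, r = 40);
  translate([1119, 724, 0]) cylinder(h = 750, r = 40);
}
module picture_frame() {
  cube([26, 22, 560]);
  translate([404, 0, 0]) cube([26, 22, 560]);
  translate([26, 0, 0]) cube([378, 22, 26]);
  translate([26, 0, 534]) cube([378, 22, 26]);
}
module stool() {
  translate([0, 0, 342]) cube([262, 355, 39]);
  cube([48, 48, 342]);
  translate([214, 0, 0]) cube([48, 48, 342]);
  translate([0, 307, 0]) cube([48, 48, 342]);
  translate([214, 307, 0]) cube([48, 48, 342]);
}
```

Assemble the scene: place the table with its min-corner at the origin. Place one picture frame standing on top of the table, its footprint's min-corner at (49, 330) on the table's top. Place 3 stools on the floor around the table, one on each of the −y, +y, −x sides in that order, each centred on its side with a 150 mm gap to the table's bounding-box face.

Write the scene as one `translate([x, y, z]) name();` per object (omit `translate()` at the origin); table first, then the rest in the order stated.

table();
translate([49, 330, 777]) picture_frame();
translate([463, -505, 0]) stool();
translate([463, 943, 0]) stool();
translate([-412, 219, 0]) stool();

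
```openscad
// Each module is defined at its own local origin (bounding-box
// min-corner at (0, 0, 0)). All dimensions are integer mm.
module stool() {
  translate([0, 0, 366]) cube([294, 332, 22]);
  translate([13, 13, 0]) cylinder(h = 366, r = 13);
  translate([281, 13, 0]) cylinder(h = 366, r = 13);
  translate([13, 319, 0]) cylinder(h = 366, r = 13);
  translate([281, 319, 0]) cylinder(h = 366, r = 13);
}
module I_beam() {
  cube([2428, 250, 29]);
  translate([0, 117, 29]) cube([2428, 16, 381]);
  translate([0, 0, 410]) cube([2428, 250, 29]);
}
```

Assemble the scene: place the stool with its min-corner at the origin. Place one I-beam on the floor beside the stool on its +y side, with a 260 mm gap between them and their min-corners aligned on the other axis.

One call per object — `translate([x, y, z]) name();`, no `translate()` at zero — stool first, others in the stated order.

stool();
translate([0, 592, 0]) I_beam();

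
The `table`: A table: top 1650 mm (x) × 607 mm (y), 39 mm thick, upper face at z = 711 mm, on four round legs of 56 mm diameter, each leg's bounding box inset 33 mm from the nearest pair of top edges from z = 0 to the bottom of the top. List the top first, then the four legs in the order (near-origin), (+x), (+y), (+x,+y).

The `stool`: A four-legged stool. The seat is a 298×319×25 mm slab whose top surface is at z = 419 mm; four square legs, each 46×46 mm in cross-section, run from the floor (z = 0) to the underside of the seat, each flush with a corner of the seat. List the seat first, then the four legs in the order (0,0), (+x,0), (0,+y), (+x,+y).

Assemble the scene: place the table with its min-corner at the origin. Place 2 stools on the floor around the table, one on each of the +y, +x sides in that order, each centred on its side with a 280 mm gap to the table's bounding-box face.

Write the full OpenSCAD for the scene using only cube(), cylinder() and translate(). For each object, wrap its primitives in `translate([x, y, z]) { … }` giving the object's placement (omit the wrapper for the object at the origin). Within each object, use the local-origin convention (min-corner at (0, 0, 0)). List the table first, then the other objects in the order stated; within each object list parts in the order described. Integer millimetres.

translate([0, 0, 672]) cube([1650, 607, 39]);
translate([61, 61, 0]) cylinder(h = 672, r = 28);
translate([1589, 61, 0]) cylinder(h = 672, r = 28);
translate([61, 546, 0]) cylinder(h = 672, r = 28);
translate([1589, 546, 0]) cylinder(h = 672, r = 28);
translate([676, 887, 0]) {
  translate([0, 0, 394]) cube([298, 319, 25]);
  cube([46, 46, 394]);
  translate([252, 0, 0]) cube([46, 46, 394]);
  translate([0, 273, 0]) cube([46, 46, 394]);
  translate([252, 273, 0]) cube([46, 46, 394]);
}
translate([1930, 144, 0]) {
  translate([0, 0, 394]) cube([298, 319, 25]);
  cube([46, 46, 394]);
  translate([252, 0, 0]) cube([46, 46, 394]);
  translate([0, 273, 0]) cube([46, 46, 394]);
  translate([252, 273, 0]) cube([46, 46, 394]);
}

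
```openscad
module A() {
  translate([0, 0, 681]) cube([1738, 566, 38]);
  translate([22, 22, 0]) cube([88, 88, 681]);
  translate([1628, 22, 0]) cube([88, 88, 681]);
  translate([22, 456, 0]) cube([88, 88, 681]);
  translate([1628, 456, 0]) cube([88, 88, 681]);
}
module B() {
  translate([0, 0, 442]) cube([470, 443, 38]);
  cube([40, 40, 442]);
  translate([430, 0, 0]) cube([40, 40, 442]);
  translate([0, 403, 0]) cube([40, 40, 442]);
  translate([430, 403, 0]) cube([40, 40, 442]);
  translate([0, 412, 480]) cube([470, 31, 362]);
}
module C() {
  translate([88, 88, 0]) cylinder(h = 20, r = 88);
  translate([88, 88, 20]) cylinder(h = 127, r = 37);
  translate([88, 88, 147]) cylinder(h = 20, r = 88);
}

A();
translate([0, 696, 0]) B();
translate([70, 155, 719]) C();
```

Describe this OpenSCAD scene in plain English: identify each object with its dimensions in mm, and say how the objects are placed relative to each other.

A is a rectangular dining table. The top is 1738×566×38 mm with its upper surface at z = 719 mm. It stands on four 88×88 mm square legs, each inset 22 mm from the nearest pair of top edges, running from the floor to the underside of the top.

B is a chair. The seat is a 470×443×38 mm slab with its top at z = 480 mm, on four 40×40 mm corner legs (flush with the seat edges, standing on z = 0). A flat backrest 31 mm thick, 362 mm tall, spans the full seat width and rises from the seat top along its +y edge, rear face flush with the rear of the seat.

C is a spool: two coaxial disc flanges of radius 88 mm and thickness 20 mm, joined by a core cylinder of radius 37 mm and height 127 mm. The lower flange rests on z = 0 and the three cylinders share a vertical axis.

The chair is on the floor beside the table on its +y side. The spool is on top of the table.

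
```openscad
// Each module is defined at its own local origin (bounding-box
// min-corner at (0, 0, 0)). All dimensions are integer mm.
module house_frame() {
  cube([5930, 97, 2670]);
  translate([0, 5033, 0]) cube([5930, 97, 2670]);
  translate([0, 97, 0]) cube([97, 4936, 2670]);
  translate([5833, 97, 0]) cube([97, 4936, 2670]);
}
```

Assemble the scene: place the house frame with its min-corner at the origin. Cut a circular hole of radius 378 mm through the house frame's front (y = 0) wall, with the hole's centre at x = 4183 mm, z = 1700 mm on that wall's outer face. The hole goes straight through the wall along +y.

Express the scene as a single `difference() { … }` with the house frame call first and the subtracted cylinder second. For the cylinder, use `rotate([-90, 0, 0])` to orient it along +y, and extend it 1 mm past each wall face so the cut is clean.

difference() {
  house_frame();
  translate([4183, -1, 1700]) rotate([-90, 0, 0]) cylinder(h = 99, r = 378);
}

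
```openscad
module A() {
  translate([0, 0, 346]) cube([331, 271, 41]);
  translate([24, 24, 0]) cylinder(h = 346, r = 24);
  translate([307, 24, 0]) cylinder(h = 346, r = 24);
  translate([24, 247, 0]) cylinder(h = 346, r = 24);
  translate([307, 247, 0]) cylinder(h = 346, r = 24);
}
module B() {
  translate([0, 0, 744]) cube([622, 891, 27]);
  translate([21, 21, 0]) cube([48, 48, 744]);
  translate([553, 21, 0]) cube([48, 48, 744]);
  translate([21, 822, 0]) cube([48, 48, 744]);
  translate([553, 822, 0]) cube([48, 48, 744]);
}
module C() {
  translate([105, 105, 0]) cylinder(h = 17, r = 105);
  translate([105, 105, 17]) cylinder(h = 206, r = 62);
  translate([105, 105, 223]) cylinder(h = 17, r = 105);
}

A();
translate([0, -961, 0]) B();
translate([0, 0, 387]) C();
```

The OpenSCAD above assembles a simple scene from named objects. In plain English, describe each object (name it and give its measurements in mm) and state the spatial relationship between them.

A is a four-legged stool. The seat is a 331×271×41 mm slab whose top surface is at z = 387 mm; four round legs, each 48 mm in diameter, run from the floor (z = 0) to the underside of the seat, each leg's axis is inset half a diameter from the nearest pair of seat edges (so the leg's bounding box is flush with the corner).

B is a table: top 622 mm (x) × 891 mm (y), 27 mm thick, upper face at z = 771 mm, on four 48×48 mm square legs, each inset 21 mm from the nearest pair of top edges, running from z = 0 to the bottom of the top.

C is a spool: two coaxial disc flanges of radius 105 mm and thickness 17 mm, joined by a core cylinder of radius 62 mm and height 206 mm. The lower flange rests on z = 0 and the three cylinders share a vertical axis.

The table is on the floor beside the stool on its −y side. The spool is on top of the stool.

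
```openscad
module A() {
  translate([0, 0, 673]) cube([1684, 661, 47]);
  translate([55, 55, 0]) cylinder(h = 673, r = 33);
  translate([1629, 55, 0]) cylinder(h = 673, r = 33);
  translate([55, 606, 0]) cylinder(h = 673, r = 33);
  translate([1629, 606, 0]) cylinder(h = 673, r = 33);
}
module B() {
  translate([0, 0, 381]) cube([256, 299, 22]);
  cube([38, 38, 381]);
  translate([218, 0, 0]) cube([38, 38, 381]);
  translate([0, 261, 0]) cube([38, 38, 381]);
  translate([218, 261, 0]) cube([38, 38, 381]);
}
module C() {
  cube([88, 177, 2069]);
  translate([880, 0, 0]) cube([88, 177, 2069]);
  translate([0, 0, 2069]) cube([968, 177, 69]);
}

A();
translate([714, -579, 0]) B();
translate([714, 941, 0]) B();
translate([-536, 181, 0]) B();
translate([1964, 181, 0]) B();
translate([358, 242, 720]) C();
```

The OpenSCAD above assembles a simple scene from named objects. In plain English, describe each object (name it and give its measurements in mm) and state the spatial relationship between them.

A is a table with a 1684×661 mm rectangular top, 47 mm thick, top surface at z = 720 mm, supported by four round legs of 66 mm diameter, each leg's bounding box inset 22 mm from the nearest pair of top edges, running from the floor.

B is a four-legged stool. The seat is a 256×299×22 mm slab whose top surface is at z = 403 mm; four square legs, each 38×38 mm in cross-section, run from the floor (z = 0) to the underside of the seat, each flush with a corner of the seat.

C is a rectangular door frame: two vertical jambs of 88×177 mm section, 2069 mm tall, with a clear opening 792 mm wide between their inner faces. A header 69 mm tall and 177 mm deep lies on top of the jambs and spans the full outside width.

Four stools sit around the table at the −y, +y, −x, +x sides. The door frame is on top of the table, centred.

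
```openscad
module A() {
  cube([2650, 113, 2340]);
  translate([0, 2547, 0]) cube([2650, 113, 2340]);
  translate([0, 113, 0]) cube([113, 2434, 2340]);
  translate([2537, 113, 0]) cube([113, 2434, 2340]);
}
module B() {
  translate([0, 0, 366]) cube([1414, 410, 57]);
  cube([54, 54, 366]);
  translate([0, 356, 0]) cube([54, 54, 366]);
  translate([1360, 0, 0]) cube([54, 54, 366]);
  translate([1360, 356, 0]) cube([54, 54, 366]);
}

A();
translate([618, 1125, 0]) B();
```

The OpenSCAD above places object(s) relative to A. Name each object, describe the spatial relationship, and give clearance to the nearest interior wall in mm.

A is a house frame. B is a bench. The bench sits inside the house frame, centred. The clearance to the nearest interior wall is 505 mm.

Clearances: x = 505, y = 1012; minimum 505 mm.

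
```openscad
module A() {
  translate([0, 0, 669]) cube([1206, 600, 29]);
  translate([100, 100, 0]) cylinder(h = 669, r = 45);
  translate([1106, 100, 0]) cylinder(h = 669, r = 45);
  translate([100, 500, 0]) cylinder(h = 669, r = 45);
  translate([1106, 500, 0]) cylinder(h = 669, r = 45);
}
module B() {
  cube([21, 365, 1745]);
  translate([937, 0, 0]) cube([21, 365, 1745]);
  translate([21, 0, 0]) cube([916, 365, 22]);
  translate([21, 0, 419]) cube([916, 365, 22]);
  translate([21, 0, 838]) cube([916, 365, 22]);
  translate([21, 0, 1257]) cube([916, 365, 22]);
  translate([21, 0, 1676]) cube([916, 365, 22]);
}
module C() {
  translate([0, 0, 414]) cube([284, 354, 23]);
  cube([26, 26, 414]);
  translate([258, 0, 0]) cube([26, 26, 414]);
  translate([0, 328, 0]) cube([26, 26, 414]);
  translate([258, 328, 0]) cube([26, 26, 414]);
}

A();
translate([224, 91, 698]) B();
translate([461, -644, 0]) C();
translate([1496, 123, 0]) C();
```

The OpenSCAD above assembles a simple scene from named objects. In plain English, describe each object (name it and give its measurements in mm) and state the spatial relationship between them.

A is a rectangular dining table. The top is 1206×600×29 mm with its upper surface at z = 698 mm. It stands on four round legs of 90 mm diameter, each leg's bounding box inset 55 mm from the nearest pair of top edges, running from the floor to the underside of the top.

B is a bookshelf 958 mm wide overall, 365 mm deep and 1745 mm tall. The two sides are 21 mm thick vertical panels. 5 horizontal shelves of 22 mm thickness span between the inner faces of the sides; the lowest shelf sits on the floor and shelves are stacked with a clear vertical gap of 397 mm between each pair.

C is a simple wooden stool: a rectangular seat 284 mm (x) by 354 mm (y), 23 mm thick, top face at z = 437 mm, on four square legs, each 26×26 mm in cross-section. The legs rest on z = 0, each flush with a corner of the seat.

The bookshelf is on top of the table. Two stools sit around the table at the −y, +x sides.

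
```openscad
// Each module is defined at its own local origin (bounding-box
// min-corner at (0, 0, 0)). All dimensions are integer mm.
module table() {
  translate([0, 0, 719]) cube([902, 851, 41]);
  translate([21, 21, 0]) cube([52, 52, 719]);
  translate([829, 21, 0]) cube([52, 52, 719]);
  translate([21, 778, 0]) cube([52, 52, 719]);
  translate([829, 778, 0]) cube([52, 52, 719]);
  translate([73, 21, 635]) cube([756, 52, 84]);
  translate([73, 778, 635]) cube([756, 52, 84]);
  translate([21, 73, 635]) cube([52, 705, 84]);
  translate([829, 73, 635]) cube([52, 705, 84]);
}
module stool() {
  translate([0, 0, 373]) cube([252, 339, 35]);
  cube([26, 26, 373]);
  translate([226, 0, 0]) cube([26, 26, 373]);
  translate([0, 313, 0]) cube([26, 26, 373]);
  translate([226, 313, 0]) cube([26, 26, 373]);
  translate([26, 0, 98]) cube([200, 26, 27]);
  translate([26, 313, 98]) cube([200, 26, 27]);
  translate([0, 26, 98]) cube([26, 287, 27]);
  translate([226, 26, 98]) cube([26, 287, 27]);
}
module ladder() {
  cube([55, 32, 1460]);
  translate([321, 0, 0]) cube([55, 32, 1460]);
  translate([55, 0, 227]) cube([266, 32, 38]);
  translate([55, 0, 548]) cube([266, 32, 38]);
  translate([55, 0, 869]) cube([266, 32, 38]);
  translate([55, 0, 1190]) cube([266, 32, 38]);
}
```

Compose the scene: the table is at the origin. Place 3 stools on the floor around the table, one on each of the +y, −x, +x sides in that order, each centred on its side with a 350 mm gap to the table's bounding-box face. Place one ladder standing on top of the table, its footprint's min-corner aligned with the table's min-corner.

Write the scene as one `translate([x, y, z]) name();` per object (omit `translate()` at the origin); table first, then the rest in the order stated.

table();
translate([325, 1201, 0]) stool();
translate([-602, 256, 0]) stool();
translate([1252, 256, 0]) stool();
translate([0, 0, 760]) ladder();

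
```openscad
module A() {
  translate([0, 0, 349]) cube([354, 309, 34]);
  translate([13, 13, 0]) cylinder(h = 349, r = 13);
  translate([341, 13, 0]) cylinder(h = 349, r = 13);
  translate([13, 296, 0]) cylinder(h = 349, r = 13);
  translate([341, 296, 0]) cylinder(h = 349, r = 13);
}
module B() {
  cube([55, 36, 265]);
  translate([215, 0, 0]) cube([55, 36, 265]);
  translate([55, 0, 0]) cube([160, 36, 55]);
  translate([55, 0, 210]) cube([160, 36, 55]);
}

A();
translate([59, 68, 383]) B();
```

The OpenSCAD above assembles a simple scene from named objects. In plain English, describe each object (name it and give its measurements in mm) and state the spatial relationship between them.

A is a four-legged stool. The seat is 354×309 mm, 34 mm thick, top at z = 383 mm. It stands on four round legs, each 26 mm in diameter, from z = 0 to the seat underside, each leg's axis is inset half a diameter from the nearest pair of seat edges (so the leg's bounding box is flush with the corner).

B is a picture frame with a 160×155 mm rectangular opening (x by z) and a uniform 55 mm border on every side. Frame depth is 36 mm along y. It is built from two vertical stiles running the full outside height and two horizontal rails spanning the gap between the stiles.

The picture frame is on top of the stool.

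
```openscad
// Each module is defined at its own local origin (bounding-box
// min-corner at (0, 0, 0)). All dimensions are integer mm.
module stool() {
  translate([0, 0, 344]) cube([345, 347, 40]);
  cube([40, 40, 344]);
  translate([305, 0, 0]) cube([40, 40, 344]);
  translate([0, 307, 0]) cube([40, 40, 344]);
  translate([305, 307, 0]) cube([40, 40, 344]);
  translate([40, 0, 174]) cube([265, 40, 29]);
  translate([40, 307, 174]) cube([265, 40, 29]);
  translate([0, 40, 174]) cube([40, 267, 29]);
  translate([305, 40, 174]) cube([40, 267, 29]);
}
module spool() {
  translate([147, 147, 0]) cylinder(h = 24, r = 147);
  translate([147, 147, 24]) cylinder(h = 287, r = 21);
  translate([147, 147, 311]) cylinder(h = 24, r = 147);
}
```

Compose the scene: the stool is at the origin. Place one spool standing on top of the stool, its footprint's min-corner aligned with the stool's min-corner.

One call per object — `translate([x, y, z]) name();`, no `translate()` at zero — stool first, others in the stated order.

stool();
translate([0, 0, 384]) spool();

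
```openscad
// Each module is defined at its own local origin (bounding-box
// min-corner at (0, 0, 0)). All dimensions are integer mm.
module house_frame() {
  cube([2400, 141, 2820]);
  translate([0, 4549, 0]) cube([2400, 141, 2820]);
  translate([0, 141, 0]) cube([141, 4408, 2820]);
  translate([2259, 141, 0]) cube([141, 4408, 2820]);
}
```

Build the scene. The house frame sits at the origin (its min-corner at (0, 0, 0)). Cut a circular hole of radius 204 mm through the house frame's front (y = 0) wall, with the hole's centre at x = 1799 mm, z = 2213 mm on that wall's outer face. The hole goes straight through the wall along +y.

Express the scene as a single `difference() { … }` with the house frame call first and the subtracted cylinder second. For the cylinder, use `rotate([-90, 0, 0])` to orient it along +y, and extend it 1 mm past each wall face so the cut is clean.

difference() {
  house_frame();
  translate([1799, -1, 2213]) rotate([-90, 0, 0]) cylinder(h = 143, r = 204);
}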